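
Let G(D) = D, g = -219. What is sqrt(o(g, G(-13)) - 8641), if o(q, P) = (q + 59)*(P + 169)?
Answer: I*sqrt(33601) ≈ 183.31*I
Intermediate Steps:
o(q, P) = (59 + q)*(169 + P)
sqrt(o(g, G(-13)) - 8641) = sqrt((9971 + 59*(-13) + 169*(-219) - 13*(-219)) - 8641) = sqrt((9971 - 767 - 37011 + 2847) - 8641) = sqrt(-24960 - 8641) = sqrt(-33601) = I*sqrt(33601)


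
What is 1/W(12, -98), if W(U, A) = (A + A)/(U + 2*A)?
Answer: 46/49 ≈ 0.93878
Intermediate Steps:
W(U, A) = 2*A/(U + 2*A) (W(U, A) = (2*A)/(U + 2*A) = 2*A/(U + 2*A))
1/W(12, -98) = 1/(2*(-98)/(12 + 2*(-98))) = 1/(2*(-98)/(12 - 196)) = 1/(2*(-98)/(-184)) = 1/(2*(-98)*(-1/184)) = 1/(49/46) = 46/49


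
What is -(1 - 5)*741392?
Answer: 2965568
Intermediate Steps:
-(1 - 5)*741392 = -1*(-4)*741392 = 4*741392 = 2965568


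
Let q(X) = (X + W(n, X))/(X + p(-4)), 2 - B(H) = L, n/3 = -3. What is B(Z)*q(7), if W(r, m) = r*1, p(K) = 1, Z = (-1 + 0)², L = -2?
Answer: -1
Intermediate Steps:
n = -9 (n = 3*(-3) = -9)
Z = 1 (Z = (-1)² = 1)
B(H) = 4 (B(H) = 2 - 1*(-2) = 2 + 2 = 4)
W(r, m) = r
q(X) = (-9 + X)/(1 + X) (q(X) = (X - 9)/(X + 1) = (-9 + X)/(1 + X))
B(Z)*q(7) = 4*((-9 + 7)/(1 + 7)) = 4*(-2/8) = 4*((⅛)*(-2)) = 4*(-¼) = -1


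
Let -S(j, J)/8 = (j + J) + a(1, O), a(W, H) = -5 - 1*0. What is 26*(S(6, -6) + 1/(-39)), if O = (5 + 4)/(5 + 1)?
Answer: 3118/3 ≈ 1039.3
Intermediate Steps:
O = 3/2 (O = 9/6 = 9*(1/6) = 3/2 ≈ 1.5000)
a(W, H) = -5 (a(W, H) = -5 + 0 = -5)
S(j, J) = 40 - 8*J - 8*j (S(j, J) = -8*((j + J) - 5) = -8*((J + j) - 5) = -8*(-5 + J + j) = 40 - 8*J - 8*j)
26*(S(6, -6) + 1/(-39)) = 26*((40 - 8*(-6) - 8*6) + 1/(-39)) = 26*((40 + 48 - 48) - 1/39) = 26*(40 - 1/39) = 26*(1559/39) = 3118/3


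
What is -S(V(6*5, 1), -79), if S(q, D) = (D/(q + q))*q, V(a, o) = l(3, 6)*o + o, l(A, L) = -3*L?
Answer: 79/2 ≈ 39.500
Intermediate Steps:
V(a, o) = -17*o (V(a, o) = (-3*6)*o + o = -18*o + o = -17*o)
S(q, D) = D/2 (S(q, D) = (D/((2*q)))*q = ((1/(2*q))*D)*q = (D/(2*q))*q = D/2)
-S(V(6*5, 1), -79) = -(-79)/2 = -1*(-79/2) = 79/2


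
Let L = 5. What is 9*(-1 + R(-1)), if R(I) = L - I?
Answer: 45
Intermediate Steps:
R(I) = 5 - I
9*(-1 + R(-1)) = 9*(-1 + (5 - 1*(-1))) = 9*(-1 + (5 + 1)) = 9*(-1 + 6) = 9*5 = 45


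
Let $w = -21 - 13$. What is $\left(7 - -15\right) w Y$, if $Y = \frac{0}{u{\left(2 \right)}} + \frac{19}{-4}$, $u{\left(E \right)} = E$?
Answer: $3553$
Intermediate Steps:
$w = -34$ ($w = -21 - 13 = -34$)
$Y = - \frac{19}{4}$ ($Y = \frac{0}{2} + \frac{19}{-4} = 0 \cdot \frac{1}{2} + 19 \left(- \frac{1}{4}\right) = 0 - \frac{19}{4} = - \frac{19}{4} \approx -4.75$)
$\left(7 - -15\right) w Y = \left(7 - -15\right) \left(-34\right) \left(- \frac{19}{4}\right) = \left(7 + 15\right) \left(-34\right) \left(- \frac{19}{4}\right) = 22 \left(-34\right) \left(- \frac{19}{4}\right) = \left(-748\right) \left(- \frac{19}{4}\right) = 3553$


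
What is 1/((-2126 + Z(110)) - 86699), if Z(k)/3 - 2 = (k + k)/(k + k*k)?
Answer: -37/3286301 ≈ -1.1259e-5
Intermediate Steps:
Z(k) = 6 + 6*k/(k + k**2) (Z(k) = 6 + 3*((k + k)/(k + k*k)) = 6 + 3*((2*k)/(k + k**2)) = 6 + 3*(2*k/(k + k**2)) = 6 + 6*k/(k + k**2))
1/((-2126 + Z(110)) - 86699) = 1/((-2126 + 6*(2 + 110)/(1 + 110)) - 86699) = 1/((-2126 + 6*112/111) - 86699) = 1/((-2126 + 6*(1/111)*112) - 86699) = 1/((-2126 + 224/37) - 86699) = 1/(-78438/37 - 86699) = 1/(-3286301/37) = -37/3286301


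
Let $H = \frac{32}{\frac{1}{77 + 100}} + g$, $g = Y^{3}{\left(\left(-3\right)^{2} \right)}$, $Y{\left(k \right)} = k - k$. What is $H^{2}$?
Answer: $32080896$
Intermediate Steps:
$Y{\left(k \right)} = 0$
$g = 0$ ($g = 0^{3} = 0$)
$H = 5664$ ($H = \frac{32}{\frac{1}{77 + 100}} + 0 = \frac{32}{\frac{1}{177}} + 0 = 32 \frac{1}{\frac{1}{177}} + 0 = 32 \cdot 177 + 0 = 5664 + 0 = 5664$)
$H^{2} = 5664^{2} = 32080896$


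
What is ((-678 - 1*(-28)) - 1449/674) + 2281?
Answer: 1097845/674 ≈ 1628.8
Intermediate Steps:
((-678 - 1*(-28)) - 1449/674) + 2281 = ((-678 + 28) - 1449*1/674) + 2281 = (-650 - 1449/674) + 2281 = -439549/674 + 2281 = 1097845/674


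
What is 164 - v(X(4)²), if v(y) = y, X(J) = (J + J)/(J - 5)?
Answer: 100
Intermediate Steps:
X(J) = 2*J/(-5 + J) (X(J) = (2*J)/(-5 + J) = 2*J/(-5 + J))
164 - v(X(4)²) = 164 - (2*4/(-5 + 4))² = 164 - (2*4/(-1))² = 164 - (2*4*(-1))² = 164 - 1*(-8)² = 164 - 1*64 = 164 - 64 = 100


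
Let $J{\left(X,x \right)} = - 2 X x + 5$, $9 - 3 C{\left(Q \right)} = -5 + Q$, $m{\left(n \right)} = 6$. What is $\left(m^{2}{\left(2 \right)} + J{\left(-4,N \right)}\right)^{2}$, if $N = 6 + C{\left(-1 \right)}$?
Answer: $16641$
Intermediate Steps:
$C{\left(Q \right)} = \frac{14}{3} - \frac{Q}{3}$ ($C{\left(Q \right)} = 3 - \frac{-5 + Q}{3} = 3 - \left(- \frac{5}{3} + \frac{Q}{3}\right) = \frac{14}{3} - \frac{Q}{3}$)
$N = 11$ ($N = 6 + \left(\frac{14}{3} - - \frac{1}{3}\right) = 6 + \left(\frac{14}{3} + \frac{1}{3}\right) = 6 + 5 = 11$)
$J{\left(X,x \right)} = 5 - 2 X x$ ($J{\left(X,x \right)} = - 2 X x + 5 = 5 - 2 X x$)
$\left(m^{2}{\left(2 \right)} + J{\left(-4,N \right)}\right)^{2} = \left(6^{2} - \left(-5 - 88\right)\right)^{2} = \left(36 + \left(5 + 88\right)\right)^{2} = \left(36 + 93\right)^{2} = 129^{2} = 16641$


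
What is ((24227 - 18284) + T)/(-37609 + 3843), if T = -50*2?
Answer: -5843/33766 ≈ -0.17304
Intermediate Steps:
T = -100
((24227 - 18284) + T)/(-37609 + 3843) = ((24227 - 18284) - 100)/(-37609 + 3843) = (5943 - 100)/(-33766) = 5843*(-1/33766) = -5843/33766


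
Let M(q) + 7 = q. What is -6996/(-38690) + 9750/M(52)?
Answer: 237448/1095 ≈ 216.85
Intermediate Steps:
M(q) = -7 + q
-6996/(-38690) + 9750/M(52) = -6996/(-38690) + 9750/(-7 + 52) = -6996*(-1/38690) + 9750/45 = 66/365 + 9750*(1/45) = 66/365 + 650/3 = 237448/1095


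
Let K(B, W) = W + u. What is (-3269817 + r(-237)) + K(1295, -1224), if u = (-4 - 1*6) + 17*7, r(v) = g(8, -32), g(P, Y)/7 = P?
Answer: -3270876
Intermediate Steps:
g(P, Y) = 7*P
r(v) = 56 (r(v) = 7*8 = 56)
u = 109 (u = (-4 - 6) + 119 = -10 + 119 = 109)
K(B, W) = 109 + W (K(B, W) = W + 109 = 109 + W)
(-3269817 + r(-237)) + K(1295, -1224) = (-3269817 + 56) + (109 - 1224) = -3269761 - 1115 = -3270876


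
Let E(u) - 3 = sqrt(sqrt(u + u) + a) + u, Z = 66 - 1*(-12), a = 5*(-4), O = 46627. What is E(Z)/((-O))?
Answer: -81/46627 - I*sqrt(20 - 2*sqrt(39))/46627 ≈ -0.0017372 - 5.8774e-5*I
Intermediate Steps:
a = -20
Z = 78 (Z = 66 + 12 = 78)
E(u) = 3 + u + sqrt(-20 + sqrt(2)*sqrt(u)) (E(u) = 3 + (sqrt(sqrt(u + u) - 20) + u) = 3 + (sqrt(sqrt(2*u) - 20) + u) = 3 + (sqrt(sqrt(2)*sqrt(u) - 20) + u) = 3 + (sqrt(-20 + sqrt(2)*sqrt(u)) + u) = 3 + (u + sqrt(-20 + sqrt(2)*sqrt(u))) = 3 + u + sqrt(-20 + sqrt(2)*sqrt(u)))
E(Z)/((-O)) = (3 + 78 + sqrt(-20 + sqrt(2)*sqrt(78)))/((-1*46627)) = (3 + 78 + sqrt(-20 + 2*sqrt(39)))/(-46627) = (81 + sqrt(-20 + 2*sqrt(39)))*(-1/46627) = -81/46627 - sqrt(-20 + 2*sqrt(39))/46627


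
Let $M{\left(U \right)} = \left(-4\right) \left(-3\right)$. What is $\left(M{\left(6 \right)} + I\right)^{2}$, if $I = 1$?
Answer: $169$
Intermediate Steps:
$M{\left(U \right)} = 12$
$\left(M{\left(6 \right)} + I\right)^{2} = \left(12 + 1\right)^{2} = 13^{2} = 169$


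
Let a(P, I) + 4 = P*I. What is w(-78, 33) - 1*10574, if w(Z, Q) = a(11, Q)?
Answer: -10215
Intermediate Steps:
a(P, I) = -4 + I*P (a(P, I) = -4 + P*I = -4 + I*P)
w(Z, Q) = -4 + 11*Q (w(Z, Q) = -4 + Q*11 = -4 + 11*Q)
w(-78, 33) - 1*10574 = (-4 + 11*33) - 1*10574 = (-4 + 363) - 10574 = 359 - 10574 = -10215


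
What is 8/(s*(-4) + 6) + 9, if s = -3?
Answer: 85/9 ≈ 9.4444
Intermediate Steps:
8/(s*(-4) + 6) + 9 = 8/(-3*(-4) + 6) + 9 = 8/(12 + 6) + 9 = 8/18 + 9 = 8*(1/18) + 9 = 4/9 + 9 = 85/9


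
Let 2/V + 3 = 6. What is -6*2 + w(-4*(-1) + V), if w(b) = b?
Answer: -22/3 ≈ -7.3333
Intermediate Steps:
V = ⅔ (V = 2/(-3 + 6) = 2/3 = 2*(⅓) = ⅔ ≈ 0.66667)
-6*2 + w(-4*(-1) + V) = -6*2 + (-4*(-1) + ⅔) = -12 + (4 + ⅔) = -12 + 14/3 = -22/3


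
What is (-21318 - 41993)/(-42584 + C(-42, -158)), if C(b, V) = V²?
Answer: 63311/17620 ≈ 3.5931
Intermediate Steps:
(-21318 - 41993)/(-42584 + C(-42, -158)) = (-21318 - 41993)/(-42584 + (-158)²) = -63311/(-42584 + 24964) = -63311/(-17620) = -63311*(-1/17620) = 63311/17620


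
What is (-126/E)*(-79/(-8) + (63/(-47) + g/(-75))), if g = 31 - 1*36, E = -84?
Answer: 48511/3760 ≈ 12.902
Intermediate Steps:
g = -5 (g = 31 - 36 = -5)
(-126/E)*(-79/(-8) + (63/(-47) + g/(-75))) = (-126/(-84))*(-79/(-8) + (63/(-47) - 5/(-75))) = (-126*(-1/84))*(-79*(-⅛) + (63*(-1/47) - 5*(-1/75))) = 3*(79/8 + (-63/47 + 1/15))/2 = 3*(79/8 - 898/705)/2 = (3/2)*(48511/5640) = 48511/3760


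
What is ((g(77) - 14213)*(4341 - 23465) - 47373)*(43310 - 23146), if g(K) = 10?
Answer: 5475953591036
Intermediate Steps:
((g(77) - 14213)*(4341 - 23465) - 47373)*(43310 - 23146) = ((10 - 14213)*(4341 - 23465) - 47373)*(43310 - 23146) = (-14203*(-19124) - 47373)*20164 = (271618172 - 47373)*20164 = 271570799*20164 = 5475953591036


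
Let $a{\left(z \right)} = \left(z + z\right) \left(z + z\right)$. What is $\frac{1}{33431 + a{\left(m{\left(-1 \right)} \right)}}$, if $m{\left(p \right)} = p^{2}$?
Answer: $\frac{1}{33435} \approx 2.9909 \cdot 10^{-5}$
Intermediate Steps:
$a{\left(z \right)} = 4 z^{2}$ ($a{\left(z \right)} = 2 z 2 z = 4 z^{2}$)
$\frac{1}{33431 + a{\left(m{\left(-1 \right)} \right)}} = \frac{1}{33431 + 4 \left(\left(-1\right)^{2}\right)^{2}} = \frac{1}{33431 + 4 \cdot 1^{2}} = \frac{1}{33431 + 4 \cdot 1} = \frac{1}{33431 + 4} = \frac{1}{33435}$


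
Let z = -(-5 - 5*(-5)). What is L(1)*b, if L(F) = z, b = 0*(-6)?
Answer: 0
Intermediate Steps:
b = 0
z = -20 (z = -(-5 + 25) = -1*20 = -20)
L(F) = -20
L(1)*b = -20*0 = 0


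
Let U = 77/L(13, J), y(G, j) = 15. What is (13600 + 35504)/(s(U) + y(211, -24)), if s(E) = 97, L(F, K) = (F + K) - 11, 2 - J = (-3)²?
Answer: 3069/7 ≈ 438.43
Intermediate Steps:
J = -7 (J = 2 - 1*(-3)² = 2 - 1*9 = 2 - 9 = -7)
L(F, K) = -11 + F + K
U = -77/5 (U = 77/(-11 + 13 - 7) = 77/(-5) = 77*(-⅕) = -77/5 ≈ -15.400)
(13600 + 35504)/(s(U) + y(211, -24)) = (13600 + 35504)/(97 + 15) = 49104/112 = 49104*(1/112) = 3069/7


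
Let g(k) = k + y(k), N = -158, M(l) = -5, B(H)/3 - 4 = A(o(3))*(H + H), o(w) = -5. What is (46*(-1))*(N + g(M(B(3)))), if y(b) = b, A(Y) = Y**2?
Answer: 7728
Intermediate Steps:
B(H) = 12 + 150*H (B(H) = 12 + 3*((-5)**2*(H + H)) = 12 + 3*(25*(2*H)) = 12 + 3*(50*H) = 12 + 150*H)
g(k) = 2*k (g(k) = k + k = 2*k)
(46*(-1))*(N + g(M(B(3)))) = (46*(-1))*(-158 + 2*(-5)) = -46*(-158 - 10) = -46*(-168) = 7728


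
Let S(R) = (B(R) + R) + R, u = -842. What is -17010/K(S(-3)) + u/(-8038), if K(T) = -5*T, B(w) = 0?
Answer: -2278352/4019 ≈ -566.90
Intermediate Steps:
S(R) = 2*R (S(R) = (0 + R) + R = R + R = 2*R)
-17010/K(S(-3)) + u/(-8038) = -17010/((-10*(-3))) - 842/(-8038) = -17010/((-5*(-6))) - 842*(-1/8038) = -17010/30 + 421/4019 = -17010*1/30 + 421/4019 = -567 + 421/4019 = -2278352/4019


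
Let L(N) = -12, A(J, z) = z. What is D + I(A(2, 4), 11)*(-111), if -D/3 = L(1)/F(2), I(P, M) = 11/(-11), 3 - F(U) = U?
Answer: 147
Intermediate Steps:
F(U) = 3 - U
I(P, M) = -1 (I(P, M) = 11*(-1/11) = -1)
D = 36 (D = -(-36)/(3 - 1*2) = -(-36)/(3 - 2) = -(-36)/1 = -(-36) = -3*(-12) = 36)
D + I(A(2, 4), 11)*(-111) = 36 - 1*(-111) = 36 + 111 = 147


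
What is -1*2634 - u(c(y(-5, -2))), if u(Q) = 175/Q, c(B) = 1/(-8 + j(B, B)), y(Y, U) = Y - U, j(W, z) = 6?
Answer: -2284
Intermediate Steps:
c(B) = -½ (c(B) = 1/(-8 + 6) = 1/(-2) = -½)
-1*2634 - u(c(y(-5, -2))) = -1*2634 - 175/(-½) = -2634 - 175*(-2) = -2634 - 1*(-350) = -2634 + 350 = -2284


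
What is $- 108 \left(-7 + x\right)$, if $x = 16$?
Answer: $-972$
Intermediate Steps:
$- 108 \left(-7 + x\right) = - 108 \left(-7 + 16\right) = \left(-108\right) 9 = -972$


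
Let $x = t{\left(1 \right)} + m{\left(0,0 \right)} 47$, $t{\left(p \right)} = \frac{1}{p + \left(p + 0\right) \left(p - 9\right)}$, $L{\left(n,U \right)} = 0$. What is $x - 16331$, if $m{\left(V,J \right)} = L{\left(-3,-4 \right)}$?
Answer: $- \frac{114318}{7} \approx -16331.0$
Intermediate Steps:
$m{\left(V,J \right)} = 0$
$t{\left(p \right)} = \frac{1}{p + p \left(-9 + p\right)}$
$x = - \frac{1}{7}$ ($x = \frac{1}{1 \left(-8 + 1\right)} + 0 \cdot 47 = 1 \frac{1}{-7} + 0 = 1 \left(- \frac{1}{7}\right) + 0 = - \frac{1}{7} + 0 = - \frac{1}{7} \approx -0.14286$)
$x - 16331 = - \frac{1}{7} - 16331 = - \frac{114318}{7}$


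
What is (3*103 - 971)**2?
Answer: 438244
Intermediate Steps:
(3*103 - 971)**2 = (309 - 971)**2 = (-662)**2 = 438244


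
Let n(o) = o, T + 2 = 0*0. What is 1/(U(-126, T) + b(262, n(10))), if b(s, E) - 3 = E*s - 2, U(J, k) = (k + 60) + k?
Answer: 1/2677 ≈ 0.00037355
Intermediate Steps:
T = -2 (T = -2 + 0*0 = -2 + 0 = -2)
U(J, k) = 60 + 2*k (U(J, k) = (60 + k) + k = 60 + 2*k)
b(s, E) = 1 + E*s (b(s, E) = 3 + (E*s - 2) = 3 + (-2 + E*s) = 1 + E*s)
1/(U(-126, T) + b(262, n(10))) = 1/((60 + 2*(-2)) + (1 + 10*262)) = 1/((60 - 4) + (1 + 2620)) = 1/(56 + 2621) = 1/2677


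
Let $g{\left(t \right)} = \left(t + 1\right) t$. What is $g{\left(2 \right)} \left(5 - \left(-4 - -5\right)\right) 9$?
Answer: $216$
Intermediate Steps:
$g{\left(t \right)} = t \left(1 + t\right)$ ($g{\left(t \right)} = \left(1 + t\right) t = t \left(1 + t\right)$)
$g{\left(2 \right)} \left(5 - \left(-4 - -5\right)\right) 9 = 2 \left(1 + 2\right) \left(5 - \left(-4 - -5\right)\right) 9 = 2 \cdot 3 \left(5 - \left(-4 + 5\right)\right) 9 = 6 \left(5 - 1\right) 9 = 6 \cdot 4 \cdot 9 = 24 \cdot 9 = 216$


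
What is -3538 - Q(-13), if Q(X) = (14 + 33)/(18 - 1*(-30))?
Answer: -169871/48 ≈ -3539.0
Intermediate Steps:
Q(X) = 47/48 (Q(X) = 47/(18 + 30) = 47/48)
-3538 - Q(-13) = -3538 - 1*47/48 = -3538 - 47/48 = -169871/48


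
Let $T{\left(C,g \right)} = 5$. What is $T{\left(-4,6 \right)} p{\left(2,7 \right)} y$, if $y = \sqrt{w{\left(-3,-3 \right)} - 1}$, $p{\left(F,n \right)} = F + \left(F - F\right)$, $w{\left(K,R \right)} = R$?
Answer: $20 i \approx 20.0 i$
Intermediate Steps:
$p{\left(F,n \right)} = F$ ($p{\left(F,n \right)} = F + 0 = F$)
$y = 2 i$ ($y = \sqrt{-3 - 1} = \sqrt{-4} = 2 i \approx 2.0 i$)
$T{\left(-4,6 \right)} p{\left(2,7 \right)} y = 5 \cdot 2 \cdot 2 i = 10 \cdot 2 i = 20 i$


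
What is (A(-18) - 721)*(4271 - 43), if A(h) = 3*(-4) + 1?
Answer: -3094896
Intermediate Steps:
A(h) = -11 (A(h) = -12 + 1 = -11)
(A(-18) - 721)*(4271 - 43) = (-11 - 721)*(4271 - 43) = -732*4228 = -3094896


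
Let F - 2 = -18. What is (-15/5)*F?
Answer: 48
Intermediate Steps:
F = -16 (F = 2 - 18 = -16)
(-15/5)*F = -15/5*(-16) = -15*⅕*(-16) = -3*(-16) = 48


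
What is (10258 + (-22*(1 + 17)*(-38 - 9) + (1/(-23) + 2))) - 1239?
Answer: 635558/23 ≈ 27633.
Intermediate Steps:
(10258 + (-22*(1 + 17)*(-38 - 9) + (1/(-23) + 2))) - 1239 = (10258 + (-396*(-47) + (-1/23 + 2))) - 1239 = (10258 + (-22*(-846) + 45/23)) - 1239 = (10258 + (18612 + 45/23)) - 1239 = (10258 + 428121/23) - 1239 = 664055/23 - 1239 = 635558/23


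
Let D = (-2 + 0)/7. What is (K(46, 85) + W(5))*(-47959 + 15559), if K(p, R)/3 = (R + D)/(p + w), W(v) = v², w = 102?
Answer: -224199900/259 ≈ -8.6564e+5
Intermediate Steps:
D = -2/7 (D = -2*⅐ = -2/7 ≈ -0.28571)
K(p, R) = 3*(-2/7 + R)/(102 + p) (K(p, R) = 3*((R - 2/7)/(p + 102)) = 3*((-2/7 + R)/(102 + p)) = 3*(-2/7 + R)/(102 + p))
(K(46, 85) + W(5))*(-47959 + 15559) = (3*(-2 + 7*85)/(7*(102 + 46)) + 5²)*(-47959 + 15559) = ((3/7)*(-2 + 595)/148 + 25)*(-32400) = ((3/7)*(1/148)*593 + 25)*(-32400) = (1779/1036 + 25)*(-32400) = (27679/1036)*(-32400) = -224199900/259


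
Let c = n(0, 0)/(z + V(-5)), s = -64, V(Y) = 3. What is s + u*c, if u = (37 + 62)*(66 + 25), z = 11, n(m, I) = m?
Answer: -64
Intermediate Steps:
c = 0 (c = 0/(11 + 3) = 0/14 = 0*(1/14) = 0)
u = 9009 (u = 99*91 = 9009)
s + u*c = -64 + 9009*0 = -64 + 0 = -64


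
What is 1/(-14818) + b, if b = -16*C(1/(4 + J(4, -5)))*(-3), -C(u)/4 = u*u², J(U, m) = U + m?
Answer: -948361/133362 ≈ -7.1112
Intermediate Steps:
C(u) = -4*u³ (C(u) = -4*u*u² = -4*u³)
b = -64/9 (b = -(-64)*(1/(4 + (4 - 5)))³*(-3) = -(-64)*(1/(4 - 1))³*(-3) = -(-64)*(1/3)³*(-3) = -(-64)*(⅓)³*(-3) = -(-64)/27*(-3) = -16*(-4/27)*(-3) = (64/27)*(-3) = -64/9 ≈ -7.1111)
1/(-14818) + b = 1/(-14818) - 64/9 = -1/14818 - 64/9 = -948361/133362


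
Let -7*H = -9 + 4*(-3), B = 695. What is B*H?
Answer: 2085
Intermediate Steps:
H = 3 (H = -(-9 + 4*(-3))/7 = -(-9 - 12)/7 = -1/7*(-21) = 3)
B*H = 695*3 = 2085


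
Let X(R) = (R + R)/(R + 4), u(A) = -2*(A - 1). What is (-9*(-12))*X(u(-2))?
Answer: 648/5 ≈ 129.60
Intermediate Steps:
u(A) = 2 - 2*A (u(A) = -2*(-1 + A) = 2 - 2*A)
X(R) = 2*R/(4 + R) (X(R) = (2*R)/(4 + R) = 2*R/(4 + R))
(-9*(-12))*X(u(-2)) = (-9*(-12))*(2*(2 - 2*(-2))/(4 + (2 - 2*(-2)))) = 108*(2*(2 + 4)/(4 + (2 + 4))) = 108*(2*6/(4 + 6)) = 108*(2*6/10) = 108*(2*6*(⅒)) = 108*(6/5) = 648/5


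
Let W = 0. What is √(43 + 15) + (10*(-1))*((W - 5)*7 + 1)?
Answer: 340 + √58 ≈ 347.62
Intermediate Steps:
√(43 + 15) + (10*(-1))*((W - 5)*7 + 1) = √(43 + 15) + (10*(-1))*((0 - 5)*7 + 1) = √58 - 10*(-5*7 + 1) = √58 - 10*(-35 + 1) = √58 - 10*(-34) = √58 + 340 = 340 + √58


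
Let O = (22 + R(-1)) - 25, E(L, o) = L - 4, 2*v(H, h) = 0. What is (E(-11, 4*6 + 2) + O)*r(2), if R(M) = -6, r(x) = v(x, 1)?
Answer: 0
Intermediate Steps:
v(H, h) = 0 (v(H, h) = (½)*0 = 0)
r(x) = 0
E(L, o) = -4 + L
O = -9 (O = (22 - 6) - 25 = 16 - 25 = -9)
(E(-11, 4*6 + 2) + O)*r(2) = ((-4 - 11) - 9)*0 = (-15 - 9)*0 = -24*0 = 0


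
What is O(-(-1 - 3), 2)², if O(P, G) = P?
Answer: 16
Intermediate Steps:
O(-(-1 - 3), 2)² = (-(-1 - 3))² = (-1*(-4))² = 4² = 16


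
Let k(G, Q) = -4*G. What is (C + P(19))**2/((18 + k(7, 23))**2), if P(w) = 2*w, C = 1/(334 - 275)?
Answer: 5031049/348100 ≈ 14.453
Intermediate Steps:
C = 1/59 ≈ 0.016949
(C + P(19))**2/((18 + k(7, 23))**2) = (1/59 + 2*19)**2/((18 - 4*7)**2) = (1/59 + 38)**2/((18 - 28)**2) = (2243/59)**2/((-10)**2) = (5031049/3481)/100 = (5031049/3481)*(1/100) = 5031049/348100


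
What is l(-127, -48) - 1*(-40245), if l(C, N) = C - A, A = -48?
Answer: 40166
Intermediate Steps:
l(C, N) = 48 + C (l(C, N) = C - 1*(-48) = C + 48 = 48 + C)
l(-127, -48) - 1*(-40245) = (48 - 127) - 1*(-40245) = -79 + 40245 = 40166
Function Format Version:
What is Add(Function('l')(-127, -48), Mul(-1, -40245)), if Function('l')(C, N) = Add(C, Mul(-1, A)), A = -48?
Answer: 40166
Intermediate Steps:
Function('l')(C, N) = Add(48, C) (Function('l')(C, N) = Add(C, Mul(-1, -48)) = Add(C, 48) = Add(48, C))
Add(Function('l')(-127, -48), Mul(-1, -40245)) = Add(Add(48, -127), Mul(-1, -40245)) = Add(-79, 40245) = 40166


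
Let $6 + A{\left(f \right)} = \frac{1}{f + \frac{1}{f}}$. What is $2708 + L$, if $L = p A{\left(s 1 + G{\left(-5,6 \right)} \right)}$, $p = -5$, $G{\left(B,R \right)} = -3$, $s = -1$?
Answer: $\frac{46566}{17} \approx 2739.2$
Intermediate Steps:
$A{\left(f \right)} = -6 + \frac{1}{f + \frac{1}{f}}$
$L = \frac{530}{17}$ ($L = - 5 \frac{-6 - 4 - 6 \left(\left(-1\right) 1 - 3\right)^{2}}{1 + \left(\left(-1\right) 1 - 3\right)^{2}} = - 5 \frac{-6 - 4 - 6 \left(-1 - 3\right)^{2}}{1 + \left(-1 - 3\right)^{2}} = - 5 \frac{-6 - 4 - 6 \left(-4\right)^{2}}{1 + \left(-4\right)^{2}} = - 5 \frac{-6 - 4 - 96}{1 + 16} = - 5 \frac{-6 - 4 - 96}{17} = - 5 \cdot \frac{1}{17} \left(-106\right) = \left(-5\right) \left(- \frac{106}{17}\right) = \frac{530}{17} \approx 31.176$)
$2708 + L = 2708 + \frac{530}{17} = \frac{46566}{17}$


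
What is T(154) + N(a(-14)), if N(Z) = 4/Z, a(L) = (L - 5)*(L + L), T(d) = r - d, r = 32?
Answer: -16225/133 ≈ -121.99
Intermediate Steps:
T(d) = 32 - d
a(L) = 2*L*(-5 + L) (a(L) = (-5 + L)*(2*L) = 2*L*(-5 + L))
T(154) + N(a(-14)) = (32 - 1*154) + 4/((2*(-14)*(-5 - 14))) = (32 - 154) + 4/((2*(-14)*(-19))) = -122 + 4/532 = -122 + 4*(1/532) = -122 + 1/133 = -16225/133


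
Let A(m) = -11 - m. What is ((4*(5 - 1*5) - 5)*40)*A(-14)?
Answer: -600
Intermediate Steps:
((4*(5 - 1*5) - 5)*40)*A(-14) = ((4*(5 - 1*5) - 5)*40)*(-11 - 1*(-14)) = ((4*(5 - 5) - 5)*40)*(-11 + 14) = ((4*0 - 5)*40)*3 = ((0 - 5)*40)*3 = -5*40*3 = -200*3 = -600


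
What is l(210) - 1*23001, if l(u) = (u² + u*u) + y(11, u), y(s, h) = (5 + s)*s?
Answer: 65375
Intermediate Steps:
y(s, h) = s*(5 + s)
l(u) = 176 + 2*u² (l(u) = (u² + u*u) + 11*(5 + 11) = (u² + u²) + 11*16 = 2*u² + 176 = 176 + 2*u²)
l(210) - 1*23001 = (176 + 2*210²) - 1*23001 = (176 + 2*44100) - 23001 = (176 + 88200) - 23001 = 88376 - 23001 = 65375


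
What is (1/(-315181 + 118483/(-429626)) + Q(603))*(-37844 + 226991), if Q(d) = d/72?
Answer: 81715749051835985/51584788872 ≈ 1.5841e+6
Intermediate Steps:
Q(d) = d/72 (Q(d) = d*(1/72) = d/72)
(1/(-315181 + 118483/(-429626)) + Q(603))*(-37844 + 226991) = (1/(-315181 + 118483/(-429626)) + (1/72)*603)*(-37844 + 226991) = (1/(-315181 + 118483*(-1/429626)) + 67/8)*189147 = (1/(-315181 - 118483/429626) + 67/8)*189147 = (1/(-135410070789/429626) + 67/8)*189147 = (-429626/135410070789 + 67/8)*189147 = (9072471305855/1083280566312)*189147 = 81715749051835985/51584788872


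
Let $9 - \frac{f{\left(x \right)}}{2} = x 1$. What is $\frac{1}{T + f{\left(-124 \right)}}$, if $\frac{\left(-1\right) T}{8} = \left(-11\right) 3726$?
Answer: $\frac{1}{328154} \approx 3.0473 \cdot 10^{-6}$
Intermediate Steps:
$f{\left(x \right)} = 18 - 2 x$ ($f{\left(x \right)} = 18 - 2 x 1 = 18 - 2 x$)
$T = 327888$ ($T = - 8 \left(\left(-11\right) 3726\right) = \left(-8\right) \left(-40986\right) = 327888$)
$\frac{1}{T + f{\left(-124 \right)}} = \frac{1}{327888 + \left(18 - -248\right)} = \frac{1}{327888 + \left(18 + 248\right)} = \frac{1}{327888 + 266} = \frac{1}{328154}$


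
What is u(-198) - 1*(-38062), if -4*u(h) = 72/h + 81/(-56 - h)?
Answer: 237811053/6248 ≈ 38062.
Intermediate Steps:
u(h) = -18/h - 81/(4*(-56 - h)) (u(h) = -(72/h + 81/(-56 - h))/4 = -18/h - 81/(4*(-56 - h)))
u(-198) - 1*(-38062) = (9/4)*(-448 - 198)/(-198*(56 - 198)) - 1*(-38062) = (9/4)*(-1/198)*(-646)/(-142) + 38062 = (9/4)*(-1/198)*(-1/142)*(-646) + 38062 = -323/6248 + 38062 = 237811053/6248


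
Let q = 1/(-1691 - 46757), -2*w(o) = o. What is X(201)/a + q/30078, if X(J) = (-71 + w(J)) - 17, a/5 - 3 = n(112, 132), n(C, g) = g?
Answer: -10173547097/36430473600 ≈ -0.27926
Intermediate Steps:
a = 675 (a = 15 + 5*132 = 15 + 660 = 675)
w(o) = -o/2
X(J) = -88 - J/2 (X(J) = (-71 - J/2) - 17 = -88 - J/2)
q = -1/48448 (q = 1/(-48448) = -1/48448 ≈ -2.0641e-5)
X(201)/a + q/30078 = (-88 - 1/2*201)/675 - 1/48448/30078 = (-88 - 201/2)*(1/675) - 1/48448*1/30078 = -377/2*1/675 - 1/1457218944 = -377/1350 - 1/1457218944 = -10173547097/36430473600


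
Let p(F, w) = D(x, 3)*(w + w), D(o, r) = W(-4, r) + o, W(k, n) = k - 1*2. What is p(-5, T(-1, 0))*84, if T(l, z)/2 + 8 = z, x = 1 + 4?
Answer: 2688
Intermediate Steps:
W(k, n) = -2 + k (W(k, n) = k - 2 = -2 + k)
x = 5
T(l, z) = -16 + 2*z
D(o, r) = -6 + o (D(o, r) = (-2 - 4) + o = -6 + o)
p(F, w) = -2*w (p(F, w) = (-6 + 5)*(w + w) = -2*w)
p(-5, T(-1, 0))*84 = -2*(-16 + 2*0)*84 = -2*(-16 + 0)*84 = -2*(-16)*84 = 32*84 = 2688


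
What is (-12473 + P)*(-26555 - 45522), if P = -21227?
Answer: 2428994900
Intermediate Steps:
(-12473 + P)*(-26555 - 45522) = (-12473 - 21227)*(-26555 - 45522) = -33700*(-72077) = 2428994900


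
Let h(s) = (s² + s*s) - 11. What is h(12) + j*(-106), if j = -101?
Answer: 10983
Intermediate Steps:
h(s) = -11 + 2*s² (h(s) = (s² + s²) - 11 = 2*s² - 11 = -11 + 2*s²)
h(12) + j*(-106) = (-11 + 2*12²) - 101*(-106) = (-11 + 2*144) + 10706 = (-11 + 288) + 10706 = 277 + 10706 = 10983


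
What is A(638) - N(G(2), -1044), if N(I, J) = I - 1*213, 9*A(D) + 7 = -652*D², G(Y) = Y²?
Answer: -265390814/9 ≈ -2.9488e+7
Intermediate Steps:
A(D) = -7/9 - 652*D²/9 (A(D) = -7/9 + (-652*D²)/9 = -7/9 - 652*D²/9)
N(I, J) = -213 + I (N(I, J) = I - 213 = -213 + I)
A(638) - N(G(2), -1044) = (-7/9 - 652/9*638²) - (-213 + 2²) = (-7/9 - 652/9*407044) - (-213 + 4) = (-7/9 - 265392688/9) - 1*(-209) = -265392695/9 + 209 = -265390814/9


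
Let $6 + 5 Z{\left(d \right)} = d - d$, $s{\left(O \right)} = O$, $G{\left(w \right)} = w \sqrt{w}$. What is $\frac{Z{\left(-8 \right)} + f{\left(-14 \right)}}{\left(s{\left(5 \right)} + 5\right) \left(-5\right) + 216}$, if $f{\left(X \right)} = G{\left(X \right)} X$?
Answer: $- \frac{3}{415} + \frac{98 i \sqrt{14}}{83} \approx -0.0072289 + 4.4179 i$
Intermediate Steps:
$G{\left(w \right)} = w^{\frac{3}{2}}$
$Z{\left(d \right)} = - \frac{6}{5}$ ($Z{\left(d \right)} = - \frac{6}{5} + \frac{d - d}{5} = - \frac{6}{5} + \frac{1}{5} \cdot 0 = - \frac{6}{5} + 0 = - \frac{6}{5}$)
$f{\left(X \right)} = X^{\frac{5}{2}}$ ($f{\left(X \right)} = X^{\frac{3}{2}} X = X^{\frac{5}{2}}$)
$\frac{Z{\left(-8 \right)} + f{\left(-14 \right)}}{\left(s{\left(5 \right)} + 5\right) \left(-5\right) + 216} = \frac{- \frac{6}{5} + \left(-14\right)^{\frac{5}{2}}}{\left(5 + 5\right) \left(-5\right) + 216} = \frac{- \frac{6}{5} + 196 i \sqrt{14}}{10 \left(-5\right) + 216} = \frac{- \frac{6}{5} + 196 i \sqrt{14}}{-50 + 216} = \frac{- \frac{6}{5} + 196 i \sqrt{14}}{166} = \left(- \frac{6}{5} + 196 i \sqrt{14}\right) \frac{1}{166} = - \frac{3}{415} + \frac{98 i \sqrt{14}}{83}$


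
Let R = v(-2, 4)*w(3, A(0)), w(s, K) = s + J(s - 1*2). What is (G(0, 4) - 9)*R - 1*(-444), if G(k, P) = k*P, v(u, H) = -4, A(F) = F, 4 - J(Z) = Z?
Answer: 660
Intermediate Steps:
J(Z) = 4 - Z
w(s, K) = 6 (w(s, K) = s + (4 - (s - 1*2)) = s + (4 - (s - 2)) = s + (4 - (-2 + s)) = s + (4 + (2 - s)) = s + (6 - s) = 6)
G(k, P) = P*k
R = -24 (R = -4*6 = -24)
(G(0, 4) - 9)*R - 1*(-444) = (4*0 - 9)*(-24) - 1*(-444) = (0 - 9)*(-24) + 444 = -9*(-24) + 444 = 216 + 444 = 660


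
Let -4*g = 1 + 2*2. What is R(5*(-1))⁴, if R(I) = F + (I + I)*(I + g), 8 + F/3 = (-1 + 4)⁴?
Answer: 100469346961/16 ≈ 6.2793e+9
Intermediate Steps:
g = -5/4 (g = -(1 + 2*2)/4 = -(1 + 4)/4 = -¼*5 = -5/4 ≈ -1.2500)
F = 219 (F = -24 + 3*(-1 + 4)⁴ = -24 + 3*3⁴ = -24 + 3*81 = -24 + 243 = 219)
R(I) = 219 + 2*I*(-5/4 + I) (R(I) = 219 + (I + I)*(I - 5/4) = 219 + (2*I)*(-5/4 + I) = 219 + 2*I*(-5/4 + I))
R(5*(-1))⁴ = (219 + 2*(5*(-1))² - 25*(-1)/2)⁴ = (219 + 2*(-5)² - 5/2*(-5))⁴ = (219 + 2*25 + 25/2)⁴ = (219 + 50 + 25/2)⁴ = (563/2)⁴ = 100469346961/16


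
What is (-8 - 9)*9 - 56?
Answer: -209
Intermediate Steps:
(-8 - 9)*9 - 56 = -17*9 - 56 = -153 - 56 = -209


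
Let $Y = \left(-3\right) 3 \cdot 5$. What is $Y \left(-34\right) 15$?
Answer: $22950$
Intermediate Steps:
$Y = -45$ ($Y = \left(-9\right) 5 = -45$)
$Y \left(-34\right) 15 = \left(-45\right) \left(-34\right) 15 = 1530 \cdot 15 = 22950$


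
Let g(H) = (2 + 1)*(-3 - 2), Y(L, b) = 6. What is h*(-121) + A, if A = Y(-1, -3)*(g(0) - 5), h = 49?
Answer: -6049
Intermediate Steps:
g(H) = -15 (g(H) = 3*(-5) = -15)
A = -120 (A = 6*(-15 - 5) = 6*(-20) = -120)
h*(-121) + A = 49*(-121) - 120 = -5929 - 120 = -6049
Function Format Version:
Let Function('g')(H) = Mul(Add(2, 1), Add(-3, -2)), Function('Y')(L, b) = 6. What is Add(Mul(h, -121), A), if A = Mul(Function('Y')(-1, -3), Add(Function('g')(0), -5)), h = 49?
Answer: -6049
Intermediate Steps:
Function('g')(H) = -15 (Function('g')(H) = Mul(3, -5) = -15)
A = -120 (A = Mul(6, Add(-15, -5)) = Mul(6, -20) = -120)
Add(Mul(h, -121), A) = Add(Mul(49, -121), -120) = Add(-5929, -120) = -6049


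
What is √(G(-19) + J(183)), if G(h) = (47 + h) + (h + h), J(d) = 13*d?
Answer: √2369 ≈ 48.672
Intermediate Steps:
G(h) = 47 + 3*h (G(h) = (47 + h) + 2*h = 47 + 3*h)
√(G(-19) + J(183)) = √((47 + 3*(-19)) + 13*183) = √((47 - 57) + 2379) = √(-10 + 2379) = √2369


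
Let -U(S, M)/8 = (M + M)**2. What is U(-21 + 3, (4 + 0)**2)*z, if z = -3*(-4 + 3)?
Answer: -24576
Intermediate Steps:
U(S, M) = -32*M**2 (U(S, M) = -8*(M + M)**2 = -8*4*M**2 = -32*M**2)
z = 3 (z = -3*(-1) = 3)
U(-21 + 3, (4 + 0)**2)*z = -32*(4 + 0)**4*3 = -32*(4**2)**2*3 = -32*16**2*3 = -32*256*3 = -8192*3 = -24576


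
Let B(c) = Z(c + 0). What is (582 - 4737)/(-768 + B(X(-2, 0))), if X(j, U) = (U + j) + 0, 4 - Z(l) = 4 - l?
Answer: 831/154 ≈ 5.3961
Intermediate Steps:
Z(l) = l (Z(l) = 4 - (4 - l) = 4 + (-4 + l) = l)
X(j, U) = U + j
B(c) = c (B(c) = c + 0 = c)
(582 - 4737)/(-768 + B(X(-2, 0))) = (582 - 4737)/(-768 + (0 - 2)) = -4155/(-768 - 2) = -4155/(-770) = -4155*(-1/770) = 831/154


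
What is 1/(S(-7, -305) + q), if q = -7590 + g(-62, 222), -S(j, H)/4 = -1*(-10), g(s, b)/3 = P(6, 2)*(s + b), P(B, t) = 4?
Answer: -1/5710 ≈ -0.00017513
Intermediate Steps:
g(s, b) = 12*b + 12*s (g(s, b) = 3*(4*(s + b)) = 3*(4*(b + s)) = 3*(4*b + 4*s) = 12*b + 12*s)
S(j, H) = -40 (S(j, H) = -(-4)*(-10) = -4*10 = -40)
q = -5670 (q = -7590 + (12*222 + 12*(-62)) = -7590 + (2664 - 744) = -7590 + 1920 = -5670)
1/(S(-7, -305) + q) = 1/(-40 - 5670) = 1/(-5710) = -1/5710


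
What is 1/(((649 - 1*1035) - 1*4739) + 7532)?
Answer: 1/2407 ≈ 0.00041546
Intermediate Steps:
1/(((649 - 1*1035) - 1*4739) + 7532) = 1/(((649 - 1035) - 4739) + 7532) = 1/((-386 - 4739) + 7532) = 1/(-5125 + 7532) = 1/2407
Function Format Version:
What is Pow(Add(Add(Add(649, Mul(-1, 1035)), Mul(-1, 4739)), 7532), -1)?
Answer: Rational(1, 2407) ≈ 0.00041546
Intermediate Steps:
Pow(Add(Add(Add(649, Mul(-1, 1035)), Mul(-1, 4739)), 7532), -1) = Pow(Add(Add(Add(649, -1035), -4739), 7532), -1) = Pow(Add(Add(-386, -4739), 7532), -1) = Pow(Add(-5125, 7532), -1) = Pow(2407, -1) = Rational(1, 2407)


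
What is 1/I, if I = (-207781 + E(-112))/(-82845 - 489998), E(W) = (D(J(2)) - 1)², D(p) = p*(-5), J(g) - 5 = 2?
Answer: 572843/206485 ≈ 2.7743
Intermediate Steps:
J(g) = 7 (J(g) = 5 + 2 = 7)
D(p) = -5*p
E(W) = 1296 (E(W) = (-5*7 - 1)² = (-35 - 1)² = (-36)² = 1296)
I = 206485/572843 (I = (-207781 + 1296)/(-82845 - 489998) = -206485/(-572843) = -206485*(-1/572843) = 206485/572843 ≈ 0.36046)
1/I = 1/(206485/572843) = 572843/206485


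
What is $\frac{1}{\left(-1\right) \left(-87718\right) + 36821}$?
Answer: $\frac{1}{124539} \approx 8.0296 \cdot 10^{-6}$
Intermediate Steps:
$\frac{1}{\left(-1\right) \left(-87718\right) + 36821} = \frac{1}{87718 + 36821} = \frac{1}{124539}$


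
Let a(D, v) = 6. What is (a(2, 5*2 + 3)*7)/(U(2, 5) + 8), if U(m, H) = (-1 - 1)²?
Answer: 7/2 ≈ 3.5000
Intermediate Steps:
U(m, H) = 4 (U(m, H) = (-2)² = 4)
(a(2, 5*2 + 3)*7)/(U(2, 5) + 8) = (6*7)/(4 + 8) = 42/12 = 42*(1/12) = 7/2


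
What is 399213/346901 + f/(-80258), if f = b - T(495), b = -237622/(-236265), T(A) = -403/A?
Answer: 249803075680530451/217073703228009210 ≈ 1.1508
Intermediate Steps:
b = 237622/236265 (b = -237622*(-1/236265) = 237622/236265 ≈ 1.0057)
f = 14189179/7796745 (f = 237622/236265 - (-403)/495 = 237622/236265 - 1*(-403/495) = 237622/236265 + 403/495 = 14189179/7796745 ≈ 1.8199)
399213/346901 + f/(-80258) = 399213/346901 + (14189179/7796745)/(-80258) = 399213*(1/346901) + (14189179/7796745)*(-1/80258) = 399213/346901 - 14189179/625751160210 = 249803075680530451/217073703228009210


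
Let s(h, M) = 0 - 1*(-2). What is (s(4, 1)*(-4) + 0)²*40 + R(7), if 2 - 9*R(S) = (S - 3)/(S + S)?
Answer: 53764/21 ≈ 2560.2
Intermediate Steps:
s(h, M) = 2 (s(h, M) = 0 + 2 = 2)
R(S) = 2/9 - (-3 + S)/(18*S) (R(S) = 2/9 - (S - 3)/(9*(S + S)) = 2/9 - (-3 + S)/(9*(2*S)) = 2/9 - (-3 + S)*1/(2*S)/9 = 2/9 - (-3 + S)/(18*S))
(s(4, 1)*(-4) + 0)²*40 + R(7) = (2*(-4) + 0)²*40 + (⅙)*(1 + 7)/7 = (-8 + 0)²*40 + (⅙)*(⅐)*8 = (-8)²*40 + 4/21 = 64*40 + 4/21 = 2560 + 4/21 = 53764/21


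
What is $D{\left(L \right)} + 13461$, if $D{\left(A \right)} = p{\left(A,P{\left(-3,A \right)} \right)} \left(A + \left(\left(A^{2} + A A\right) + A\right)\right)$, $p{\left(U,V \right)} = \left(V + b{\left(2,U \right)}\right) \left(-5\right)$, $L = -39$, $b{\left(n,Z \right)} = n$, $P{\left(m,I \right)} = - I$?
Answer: $-594159$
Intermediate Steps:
$p{\left(U,V \right)} = -10 - 5 V$ ($p{\left(U,V \right)} = \left(V + 2\right) \left(-5\right) = \left(2 + V\right) \left(-5\right) = -10 - 5 V$)
$D{\left(A \right)} = \left(-10 + 5 A\right) \left(2 A + 2 A^{2}\right)$ ($D{\left(A \right)} = \left(-10 - 5 \left(- A\right)\right) \left(A + \left(\left(A^{2} + A A\right) + A\right)\right) = \left(-10 + 5 A\right) \left(A + \left(\left(A^{2} + A^{2}\right) + A\right)\right) = \left(-10 + 5 A\right) \left(A + \left(2 A^{2} + A\right)\right) = \left(-10 + 5 A\right) \left(A + \left(A + 2 A^{2}\right)\right) = \left(-10 + 5 A\right) \left(2 A + 2 A^{2}\right)$)
$D{\left(L \right)} + 13461 = 10 \left(-39\right) \left(-2 + \left(-39\right)^{2} - -39\right) + 13461 = 10 \left(-39\right) \left(-2 + 1521 + 39\right) + 13461 = 10 \left(-39\right) 1558 + 13461 = -607620 + 13461 = -594159$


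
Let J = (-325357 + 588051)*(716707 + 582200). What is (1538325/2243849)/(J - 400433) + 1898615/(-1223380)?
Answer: -11629156724538217874519/7493292612606549385924 ≈ -1.5519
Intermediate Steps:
J = 341215075458 (J = 262694*1298907 = 341215075458)
(1538325/2243849)/(J - 400433) + 1898615/(-1223380) = (1538325/2243849)/(341215075458 - 400433) + 1898615/(-1223380) = (1538325*(1/2243849))/341214675025 + 1898615*(-1/1223380) = (1538325/2243849)*(1/341214675025) - 379723/244676 = 61533/30625368293606849 - 379723/244676 = -11629156724538217874519/7493292612606549385924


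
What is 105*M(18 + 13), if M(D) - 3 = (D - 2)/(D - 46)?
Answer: 112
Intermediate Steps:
M(D) = 3 + (-2 + D)/(-46 + D) (M(D) = 3 + (D - 2)/(D - 46) = 3 + (-2 + D)/(-46 + D))
105*M(18 + 13) = 105*(4*(-35 + (18 + 13))/(-46 + (18 + 13))) = 105*(4*(-35 + 31)/(-46 + 31)) = 105*(4*(-4)/(-15)) = 105*(4*(-1/15)*(-4)) = 105*(16/15) = 112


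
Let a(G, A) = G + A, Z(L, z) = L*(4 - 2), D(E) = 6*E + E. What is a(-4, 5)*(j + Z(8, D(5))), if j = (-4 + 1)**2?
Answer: 25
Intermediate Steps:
D(E) = 7*E
j = 9 (j = (-3)**2 = 9)
Z(L, z) = 2*L (Z(L, z) = L*2 = 2*L)
a(G, A) = A + G
a(-4, 5)*(j + Z(8, D(5))) = (5 - 4)*(9 + 2*8) = 1*(9 + 16) = 1*25 = 25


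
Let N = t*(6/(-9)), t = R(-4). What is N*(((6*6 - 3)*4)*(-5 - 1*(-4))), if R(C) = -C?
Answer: 352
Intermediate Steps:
t = 4 (t = -1*(-4) = 4)
N = -8/3 (N = 4*(6/(-9)) = 4*(6*(-⅑)) = 4*(-⅔) = -8/3 ≈ -2.6667)
N*(((6*6 - 3)*4)*(-5 - 1*(-4))) = -8*(6*6 - 3)*4*(-5 - 1*(-4))/3 = -8*(36 - 3)*4*(-5 + 4)/3 = -8*33*4*(-1)/3 = -352*(-1) = -8/3*(-132) = 352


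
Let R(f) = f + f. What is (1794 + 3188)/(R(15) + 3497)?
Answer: 4982/3527 ≈ 1.4125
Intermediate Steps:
R(f) = 2*f
(1794 + 3188)/(R(15) + 3497) = (1794 + 3188)/(2*15 + 3497) = 4982/(30 + 3497) = 4982/3527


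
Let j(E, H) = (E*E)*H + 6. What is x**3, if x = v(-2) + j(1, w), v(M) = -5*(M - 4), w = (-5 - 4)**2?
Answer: 1601613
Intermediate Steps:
w = 81 (w = (-9)**2 = 81)
j(E, H) = 6 + H*E**2 (j(E, H) = E**2*H + 6 = H*E**2 + 6 = 6 + H*E**2)
v(M) = 20 - 5*M (v(M) = -5*(-4 + M) = 20 - 5*M)
x = 117 (x = (20 - 5*(-2)) + (6 + 81*1**2) = (20 + 10) + (6 + 81*1) = 30 + (6 + 81) = 30 + 87 = 117)
x**3 = 117**3 = 1601613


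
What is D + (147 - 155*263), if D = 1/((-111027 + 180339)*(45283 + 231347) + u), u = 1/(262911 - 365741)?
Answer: -80084059276274582952/1971639649324799 ≈ -40618.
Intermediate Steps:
u = -1/102830 (u = 1/(-102830) = -1/102830 ≈ -9.7248e-6)
D = 102830/1971639649324799 (D = 1/((-111027 + 180339)*(45283 + 231347) - 1/102830) = 1/(69312*276630 - 1/102830) = 1/(19173778560 - 1/102830) = 1/(1971639649324799/102830) = 102830/1971639649324799 ≈ 5.2155e-11)
D + (147 - 155*263) = 102830/1971639649324799 + (147 - 155*263) = 102830/1971639649324799 + (147 - 40765) = 102830/1971639649324799 - 40618 = -80084059276274582952/1971639649324799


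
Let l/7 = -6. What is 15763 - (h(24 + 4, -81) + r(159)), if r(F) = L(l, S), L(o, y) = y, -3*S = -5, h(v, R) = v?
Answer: 47200/3 ≈ 15733.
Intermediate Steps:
S = 5/3 (S = -⅓*(-5) = 5/3 ≈ 1.6667)
l = -42 (l = 7*(-6) = -42)
r(F) = 5/3
15763 - (h(24 + 4, -81) + r(159)) = 15763 - ((24 + 4) + 5/3) = 15763 - (28 + 5/3) = 15763 - 1*89/3 = 15763 - 89/3 = 47200/3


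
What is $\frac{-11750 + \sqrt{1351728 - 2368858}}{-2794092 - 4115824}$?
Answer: $\frac{5875}{3454958} - \frac{i \sqrt{1017130}}{6909916} \approx 0.0017005 - 0.00014595 i$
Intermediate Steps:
$\frac{-11750 + \sqrt{1351728 - 2368858}}{-2794092 - 4115824} = \frac{-11750 + \sqrt{-1017130}}{-6909916} = \left(-11750 + i \sqrt{1017130}\right) \left(- \frac{1}{6909916}\right) = \frac{5875}{3454958} - \frac{i \sqrt{1017130}}{6909916}$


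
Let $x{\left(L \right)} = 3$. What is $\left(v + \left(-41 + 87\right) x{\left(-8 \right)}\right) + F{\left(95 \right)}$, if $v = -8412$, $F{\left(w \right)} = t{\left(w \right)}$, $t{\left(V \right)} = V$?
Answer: $-8179$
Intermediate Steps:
$F{\left(w \right)} = w$
$\left(v + \left(-41 + 87\right) x{\left(-8 \right)}\right) + F{\left(95 \right)} = \left(-8412 + \left(-41 + 87\right) 3\right) + 95 = \left(-8412 + 46 \cdot 3\right) + 95 = \left(-8412 + 138\right) + 95 = -8274 + 95 = -8179$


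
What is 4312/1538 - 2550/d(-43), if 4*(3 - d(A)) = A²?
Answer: 11804372/1412653 ≈ 8.3562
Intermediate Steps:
d(A) = 3 - A²/4
4312/1538 - 2550/d(-43) = 4312/1538 - 2550/(3 - ¼*(-43)²) = 4312*(1/1538) - 2550/(3 - ¼*1849) = 2156/769 - 2550/(3 - 1849/4) = 2156/769 - 2550/(-1837/4) = 2156/769 - 2550*(-4/1837) = 2156/769 + 10200/1837 = 11804372/1412653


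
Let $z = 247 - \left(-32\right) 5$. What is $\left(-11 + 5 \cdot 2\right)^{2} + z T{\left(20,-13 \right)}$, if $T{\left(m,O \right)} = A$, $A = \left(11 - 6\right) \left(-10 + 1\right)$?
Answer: $-18314$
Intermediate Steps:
$A = -45$ ($A = 5 \left(-9\right) = -45$)
$T{\left(m,O \right)} = -45$
$z = 407$ ($z = 247 - -160 = 247 + 160 = 407$)
$\left(-11 + 5 \cdot 2\right)^{2} + z T{\left(20,-13 \right)} = \left(-11 + 5 \cdot 2\right)^{2} + 407 \left(-45\right) = \left(-11 + 10\right)^{2} - 18315 = \left(-1\right)^{2} - 18315 = 1 - 18315 = -18314$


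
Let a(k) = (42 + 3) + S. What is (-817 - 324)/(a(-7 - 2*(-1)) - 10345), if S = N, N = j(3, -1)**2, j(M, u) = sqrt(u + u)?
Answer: 1141/10302 ≈ 0.11076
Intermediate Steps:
j(M, u) = sqrt(2)*sqrt(u) (j(M, u) = sqrt(2*u) = sqrt(2)*sqrt(u))
N = -2 (N = (sqrt(2)*sqrt(-1))**2 = (sqrt(2)*I)**2 = (I*sqrt(2))**2 = -2)
S = -2
a(k) = 43 (a(k) = (42 + 3) - 2 = 45 - 2 = 43)
(-817 - 324)/(a(-7 - 2*(-1)) - 10345) = (-817 - 324)/(43 - 10345) = -1141/(-10302) = -1141*(-1/10302) = 1141/10302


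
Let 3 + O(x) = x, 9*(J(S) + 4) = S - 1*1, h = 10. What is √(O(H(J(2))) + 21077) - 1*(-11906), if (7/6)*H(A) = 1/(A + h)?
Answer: 11906 + 2*√780928610/385 ≈ 12051.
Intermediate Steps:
J(S) = -37/9 + S/9 (J(S) = -4 + (S - 1*1)/9 = -4 + (S - 1)/9 = -4 + (-1 + S)/9 = -4 + (-⅑ + S/9) = -37/9 + S/9)
H(A) = 6/(7*(10 + A)) (H(A) = 6/(7*(A + 10)) = 6/(7*(10 + A)))
O(x) = -3 + x
√(O(H(J(2))) + 21077) - 1*(-11906) = √((-3 + 6/(7*(10 + (-37/9 + (⅑)*2)))) + 21077) - 1*(-11906) = √((-3 + 6/(7*(10 + (-37/9 + 2/9)))) + 21077) + 11906 = √((-3 + 6/(7*(10 - 35/9))) + 21077) + 11906 = √((-3 + 6/(7*(55/9))) + 21077) + 11906 = √((-3 + (6/7)*(9/55)) + 21077) + 11906 = √((-3 + 54/385) + 21077) + 11906 = √(-1101/385 + 21077) + 11906 = √(8113544/385) + 11906 = 2*√780928610/385 + 11906 = 11906 + 2*√780928610/385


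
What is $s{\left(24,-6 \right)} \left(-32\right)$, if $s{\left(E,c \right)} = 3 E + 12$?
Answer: $-2688$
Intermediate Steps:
$s{\left(E,c \right)} = 12 + 3 E$
$s{\left(24,-6 \right)} \left(-32\right) = \left(12 + 3 \cdot 24\right) \left(-32\right) = \left(12 + 72\right) \left(-32\right) = 84 \left(-32\right) = -2688$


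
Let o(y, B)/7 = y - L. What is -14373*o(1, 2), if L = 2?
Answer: 100611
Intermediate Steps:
o(y, B) = -14 + 7*y (o(y, B) = 7*(y - 1*2) = 7*(y - 2) = 7*(-2 + y) = -14 + 7*y)
-14373*o(1, 2) = -14373*(-14 + 7*1) = -14373*(-14 + 7) = -14373*(-7) = 100611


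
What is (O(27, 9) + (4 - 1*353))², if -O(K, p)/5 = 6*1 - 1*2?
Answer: 136161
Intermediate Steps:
O(K, p) = -20 (O(K, p) = -5*(6*1 - 1*2) = -5*(6 - 2) = -5*4 = -20)
(O(27, 9) + (4 - 1*353))² = (-20 + (4 - 1*353))² = (-20 + (4 - 353))² = (-20 - 349)² = (-369)² = 136161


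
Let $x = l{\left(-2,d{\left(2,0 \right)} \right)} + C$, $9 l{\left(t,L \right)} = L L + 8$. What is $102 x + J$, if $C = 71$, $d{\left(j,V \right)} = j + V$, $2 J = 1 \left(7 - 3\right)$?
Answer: $7380$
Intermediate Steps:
$J = 2$ ($J = \frac{1 \left(7 - 3\right)}{2} = \frac{1 \cdot 4}{2} = \frac{1}{2} \cdot 4 = 2$)
$d{\left(j,V \right)} = V + j$
$l{\left(t,L \right)} = \frac{8}{9} + \frac{L^{2}}{9}$ ($l{\left(t,L \right)} = \frac{L L + 8}{9} = \frac{L^{2} + 8}{9} = \frac{8 + L^{2}}{9} = \frac{8}{9} + \frac{L^{2}}{9}$)
$x = \frac{217}{3}$ ($x = \left(\frac{8}{9} + \frac{\left(0 + 2\right)^{2}}{9}\right) + 71 = \left(\frac{8}{9} + \frac{2^{2}}{9}\right) + 71 = \left(\frac{8}{9} + \frac{1}{9} \cdot 4\right) + 71 = \left(\frac{8}{9} + \frac{4}{9}\right) + 71 = \frac{4}{3} + 71 = \frac{217}{3} \approx 72.333$)
$102 x + J = 102 \cdot \frac{217}{3} + 2 = 7378 + 2 = 7380$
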